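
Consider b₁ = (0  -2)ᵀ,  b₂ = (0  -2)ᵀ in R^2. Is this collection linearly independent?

linearly dependent

Two of the vectors are equal, giving an immediate dependence.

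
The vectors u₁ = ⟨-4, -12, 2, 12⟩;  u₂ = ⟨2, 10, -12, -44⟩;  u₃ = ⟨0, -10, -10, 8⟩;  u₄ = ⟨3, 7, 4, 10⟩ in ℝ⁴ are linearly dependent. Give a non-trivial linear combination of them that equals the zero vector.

2u₁ + u₂ + 2u₄ = 0

Write the vectors as columns of a matrix and find a nonzero vector in its null space.
One solution (up to scaling) is (2, 1, 0, 2).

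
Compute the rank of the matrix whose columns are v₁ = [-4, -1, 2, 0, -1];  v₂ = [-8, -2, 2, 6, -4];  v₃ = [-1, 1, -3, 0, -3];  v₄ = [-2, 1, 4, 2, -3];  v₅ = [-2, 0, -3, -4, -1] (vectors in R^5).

Apply Gaussian elimination to the matrix whose rows are v₁, v₂, v₃, v₄, v₅.
There are 4 pivot columns, so rank = 4.

4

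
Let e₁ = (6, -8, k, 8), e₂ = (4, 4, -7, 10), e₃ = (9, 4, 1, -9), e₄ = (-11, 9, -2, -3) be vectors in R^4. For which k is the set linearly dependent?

Place the vectors as rows of a 4×4 matrix; dependence ⇔ determinant zero.
Expanding, det = 2030*k + 406.
This vanishes exactly when k = -1/5.

k = -1/5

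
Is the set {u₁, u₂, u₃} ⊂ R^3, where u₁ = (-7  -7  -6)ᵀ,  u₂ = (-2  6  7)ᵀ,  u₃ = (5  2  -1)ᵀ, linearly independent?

linearly independent

The matrix [u₁|u₂|u₃] has determinant 113.
A nonzero determinant means the columns are linearly independent.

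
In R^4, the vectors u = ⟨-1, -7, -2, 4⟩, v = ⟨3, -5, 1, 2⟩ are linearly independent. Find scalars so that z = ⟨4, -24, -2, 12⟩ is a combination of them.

z = 2u + 2v

Since u, v are independent, the coefficients expressing z are uniquely determined by a linear system.
Row-reducing the augmented matrix gives the unique coefficients (c₁, c₂) = (2, 2).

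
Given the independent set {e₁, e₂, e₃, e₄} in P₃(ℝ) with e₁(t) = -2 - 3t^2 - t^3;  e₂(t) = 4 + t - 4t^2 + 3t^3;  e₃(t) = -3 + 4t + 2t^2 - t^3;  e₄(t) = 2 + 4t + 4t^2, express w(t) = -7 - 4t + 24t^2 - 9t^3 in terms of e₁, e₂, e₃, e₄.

w = -2e₁ - 4e₂ - e₃ + e₄

Identify each element with its coordinate vector in ℝ⁴ via {1, t, …, t^3}.
Solve the system with e₁, e₂, e₃, e₄ as columns and w as the right-hand side.
Back-substitution yields (α₁, …, α₄) = (-2, -4, -1, 1).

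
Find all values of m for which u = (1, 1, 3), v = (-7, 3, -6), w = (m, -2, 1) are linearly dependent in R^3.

Place the vectors as rows of a 3×3 matrix; dependence ⇔ determinant zero.
Expanding, det = 40 - 15*m.
Setting this to zero gives m = 8/3.

m = 8/3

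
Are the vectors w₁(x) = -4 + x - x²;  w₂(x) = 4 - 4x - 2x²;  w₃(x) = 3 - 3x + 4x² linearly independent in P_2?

Write each element as a coordinate vector in ℝ³ using {1, x, x²}.
Form the 3×3 matrix with these as columns; its determinant is 66.
A nonzero determinant means the columns are linearly independent.

linearly independent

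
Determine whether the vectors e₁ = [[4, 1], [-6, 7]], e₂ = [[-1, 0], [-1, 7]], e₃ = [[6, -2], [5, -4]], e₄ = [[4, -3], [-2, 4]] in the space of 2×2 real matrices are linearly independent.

linearly independent

Take coordinates with respect to the standard basis {E₁₁, E₁₂, E₂₁, E₂₂}.
Place the vectors as rows of a 4×4 matrix and reduce to echelon form.
The reduction yields 4 nonzero rows, so the rank is 4.
Since rank = 4 (the number of vectors), the set is linearly independent.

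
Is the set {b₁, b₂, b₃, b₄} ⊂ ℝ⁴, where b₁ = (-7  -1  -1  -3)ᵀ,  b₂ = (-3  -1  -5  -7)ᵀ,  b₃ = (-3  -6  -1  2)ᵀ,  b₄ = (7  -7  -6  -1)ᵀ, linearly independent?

linearly independent

Place the vectors as rows of a 4×4 matrix and reduce to echelon form.
The reduction yields 4 nonzero rows, so the rank is 4.
Since rank = 4 (the number of vectors), the set is linearly independent.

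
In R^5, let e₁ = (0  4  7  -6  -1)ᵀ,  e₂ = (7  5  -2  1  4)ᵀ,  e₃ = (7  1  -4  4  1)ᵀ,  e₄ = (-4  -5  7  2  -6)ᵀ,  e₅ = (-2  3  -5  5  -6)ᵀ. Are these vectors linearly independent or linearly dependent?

Row-reduce the matrix whose columns are e₁, e₂, e₃, e₄, e₅.
The reduction yields 5 nonzero rows, so the rank is 5.
Since rank = 5 (the number of vectors), the set is linearly independent.

linearly independent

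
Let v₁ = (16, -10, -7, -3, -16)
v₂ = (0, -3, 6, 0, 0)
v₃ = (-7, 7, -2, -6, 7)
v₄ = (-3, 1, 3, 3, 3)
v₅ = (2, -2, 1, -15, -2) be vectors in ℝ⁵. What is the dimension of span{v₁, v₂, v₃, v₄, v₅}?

Row-reduce the 5×5 matrix with these as rows.
The echelon form has 3 nonzero rows, so the rank is 3.

3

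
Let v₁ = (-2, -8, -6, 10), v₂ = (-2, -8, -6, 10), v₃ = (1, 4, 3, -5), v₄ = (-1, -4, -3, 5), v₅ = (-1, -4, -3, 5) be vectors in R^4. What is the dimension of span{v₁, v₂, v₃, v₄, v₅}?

1

Apply Gaussian elimination to the matrix whose rows are v₁, v₂, v₃, v₄, v₅.
There is 1 pivot column, so rank = 1.
(With 5 elements in a 4-dimensional space the rank is at most 4.)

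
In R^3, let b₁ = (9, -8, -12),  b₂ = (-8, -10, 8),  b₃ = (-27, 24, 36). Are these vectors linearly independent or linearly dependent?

linearly dependent

Place the vectors as rows of a 3×3 matrix and reduce to echelon form.
The reduction yields 2 nonzero rows, so the rank is 2.
Since rank 2 < 3, the set is linearly dependent.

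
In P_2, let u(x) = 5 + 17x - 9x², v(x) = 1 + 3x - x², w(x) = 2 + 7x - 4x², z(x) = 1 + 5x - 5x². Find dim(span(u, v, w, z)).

Pass to coordinate vectors with respect to the basis {1, x, x²}.
Apply Gaussian elimination to the matrix whose rows are u, v, w, z.
Exactly 2 pivots survive; hence the rank is 2.
(With 4 elements in a 3-dimensional space the rank is at most 3.)

2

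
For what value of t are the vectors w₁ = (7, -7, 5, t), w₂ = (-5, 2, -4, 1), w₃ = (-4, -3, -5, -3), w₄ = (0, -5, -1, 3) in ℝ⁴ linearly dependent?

t = 32/11

The set is linearly dependent precisely when det[w₁; w₂; w₃; w₄] = 0.
Expanding, det = 64 - 22*t.
Setting this to zero gives t = 32/11.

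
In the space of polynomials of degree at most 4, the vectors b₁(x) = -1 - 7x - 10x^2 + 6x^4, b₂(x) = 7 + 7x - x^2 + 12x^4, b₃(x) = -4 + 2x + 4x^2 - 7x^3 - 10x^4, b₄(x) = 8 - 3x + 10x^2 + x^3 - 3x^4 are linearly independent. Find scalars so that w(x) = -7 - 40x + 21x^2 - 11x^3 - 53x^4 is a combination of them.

w = 2b₁ - 3b₂ + 2b₃ + 3b₄

Take coordinate vectors relative to {1, x, …, x^4}.
Solve the system with b₁, b₂, b₃, b₄ as columns and w as the right-hand side.
Back-substitution yields (α₁, …, α₄) = (2, -3, 2, 3).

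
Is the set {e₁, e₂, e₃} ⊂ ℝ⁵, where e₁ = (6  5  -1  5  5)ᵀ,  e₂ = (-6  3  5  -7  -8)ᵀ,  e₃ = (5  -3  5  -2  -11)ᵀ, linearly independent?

linearly independent

Row-reduce the matrix whose columns are e₁, e₂, e₃.
The reduction yields 3 nonzero rows, so the rank is 3.
Since rank = 3 (the number of vectors), the set is linearly independent.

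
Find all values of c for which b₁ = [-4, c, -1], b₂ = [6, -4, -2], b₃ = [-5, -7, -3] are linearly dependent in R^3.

c = -5/2

The set is linearly dependent precisely when det[b₁; b₂; b₃] = 0.
Expanding, det = 28*c + 70.
This vanishes exactly when c = -5/2.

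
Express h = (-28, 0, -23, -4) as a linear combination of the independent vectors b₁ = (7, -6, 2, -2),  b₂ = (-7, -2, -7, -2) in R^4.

Solve the system with b₁, b₂ as columns and h as the right-hand side.
Back-substitution yields (α₁, α₂) = (-1, 3).

h = -b₁ + 3b₂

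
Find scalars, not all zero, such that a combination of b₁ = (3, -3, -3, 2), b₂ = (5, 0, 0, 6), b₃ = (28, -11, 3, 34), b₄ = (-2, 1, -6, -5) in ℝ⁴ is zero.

Set up α₁b₁ + … + α₄b₄ = 0 and solve the homogeneous system.
The free variable yields coefficients (3, 3, -1, -2) (any nonzero multiple also works).

3b₁ + 3b₂ - b₃ - 2b₄ = 0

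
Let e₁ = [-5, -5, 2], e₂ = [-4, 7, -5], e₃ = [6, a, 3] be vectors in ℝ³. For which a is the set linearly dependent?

a = -3

Place the vectors as rows of a 3×3 matrix; dependence ⇔ determinant zero.
Cofactor expansion gives det = -33*a - 99.
Solving -33*a - 99 = 0 yields a = -3.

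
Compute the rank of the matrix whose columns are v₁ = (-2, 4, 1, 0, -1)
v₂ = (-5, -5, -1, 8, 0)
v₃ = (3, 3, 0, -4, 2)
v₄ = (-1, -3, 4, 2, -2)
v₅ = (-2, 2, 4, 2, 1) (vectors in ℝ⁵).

Apply Gaussian elimination to the matrix whose rows are v₁, v₂, v₃, v₄, v₅.
The echelon form has 4 nonzero rows, so the rank is 4.

4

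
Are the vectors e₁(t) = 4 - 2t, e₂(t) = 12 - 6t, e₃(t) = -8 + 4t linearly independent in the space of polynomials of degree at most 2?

Write each element as a coordinate vector in ℝ³ using {1, t, t²}.
One vector is a scalar multiple of another, so the set is dependent.

linearly dependent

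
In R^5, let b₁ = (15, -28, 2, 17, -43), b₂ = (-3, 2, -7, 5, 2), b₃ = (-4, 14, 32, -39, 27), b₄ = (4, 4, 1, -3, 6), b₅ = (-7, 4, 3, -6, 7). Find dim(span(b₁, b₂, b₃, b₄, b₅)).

3

Form the matrix with b₁, b₂, b₃, b₄, b₅ as columns and reduce.
There are 3 pivot columns, so rank = 3.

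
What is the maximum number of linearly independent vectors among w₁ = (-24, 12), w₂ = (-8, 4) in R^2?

Put the 2×2 matrix [w₁|w₂] into echelon form.
There is 1 pivot column, so rank = 1.

1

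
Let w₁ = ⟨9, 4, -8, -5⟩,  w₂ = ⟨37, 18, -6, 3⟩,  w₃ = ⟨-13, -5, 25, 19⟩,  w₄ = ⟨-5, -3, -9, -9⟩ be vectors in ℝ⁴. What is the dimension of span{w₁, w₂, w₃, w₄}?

dim = 2

Put the 4×4 matrix [w₁|w₂|w₃|w₄] into echelon form.
The echelon form has 2 nonzero rows, so the rank is 2.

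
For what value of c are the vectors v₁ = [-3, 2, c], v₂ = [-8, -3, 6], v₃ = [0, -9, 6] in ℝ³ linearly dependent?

The vectors are dependent exactly when the determinant of the matrix with rows v₁, v₂, v₃ vanishes.
Cofactor expansion gives det = 72*c - 12.
Solving 72*c - 12 = 0 yields c = 1/6.

c = 1/6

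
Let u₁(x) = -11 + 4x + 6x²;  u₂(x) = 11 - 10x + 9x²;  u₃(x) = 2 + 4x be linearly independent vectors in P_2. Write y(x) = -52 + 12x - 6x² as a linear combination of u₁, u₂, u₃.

y = 2u₁ - 2u₂ - 4u₃

Take coordinate vectors relative to {1, x, x²}.
Solve the system with u₁, u₂, u₃ as columns and y as the right-hand side.
Row-reducing the augmented matrix gives the unique coefficients (a₁, a₂, a₃) = (2, -2, -4).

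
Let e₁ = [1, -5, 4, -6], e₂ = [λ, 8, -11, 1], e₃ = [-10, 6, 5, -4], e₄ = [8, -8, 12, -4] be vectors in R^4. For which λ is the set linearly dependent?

λ = -32/3

Dependence holds iff the 4×4 matrix [e₁ e₂ e₃ e₄] is singular.
Expanding, det = 588*λ + 6272.
This vanishes exactly when λ = -32/3.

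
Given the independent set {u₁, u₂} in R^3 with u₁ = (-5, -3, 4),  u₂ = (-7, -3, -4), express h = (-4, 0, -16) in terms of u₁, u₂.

h = -2u₁ + 2u₂

Since u₁, u₂ are independent, the coefficients expressing h are uniquely determined by a linear system.
Back-substitution yields (a₁, a₂) = (-2, 2).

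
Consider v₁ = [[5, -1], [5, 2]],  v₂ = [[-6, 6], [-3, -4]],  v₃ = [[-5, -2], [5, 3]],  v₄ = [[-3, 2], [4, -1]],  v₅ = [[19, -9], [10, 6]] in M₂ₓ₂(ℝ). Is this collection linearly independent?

Take coordinates with respect to the standard basis {E₁₁, E₁₂, E₂₁, E₂₂}.
There are 5 vectors in a 4-dimensional space, so they cannot be linearly independent.

linearly dependent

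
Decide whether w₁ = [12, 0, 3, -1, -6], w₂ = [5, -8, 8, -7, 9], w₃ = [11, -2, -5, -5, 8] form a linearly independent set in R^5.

linearly independent

Place the vectors as rows of a 3×5 matrix and reduce to echelon form.
The reduction yields 3 nonzero rows, so the rank is 3.
Since rank = 3 (the number of vectors), the set is linearly independent.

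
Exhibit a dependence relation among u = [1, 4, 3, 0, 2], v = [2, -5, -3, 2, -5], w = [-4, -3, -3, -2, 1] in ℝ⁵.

2u + v + w = 0

Write the vectors as columns of a matrix and find a nonzero vector in its null space.
A generator of the null space is (2, 1, 1).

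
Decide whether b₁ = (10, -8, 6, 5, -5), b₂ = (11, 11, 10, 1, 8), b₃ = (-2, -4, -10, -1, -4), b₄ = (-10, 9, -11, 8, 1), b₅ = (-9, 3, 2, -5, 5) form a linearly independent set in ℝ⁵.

linearly independent

Row-reduce the matrix whose columns are b₁, b₂, b₃, b₄, b₅.
The reduction yields 5 nonzero rows, so the rank is 5.
Since rank = 5 (the number of vectors), the set is linearly independent.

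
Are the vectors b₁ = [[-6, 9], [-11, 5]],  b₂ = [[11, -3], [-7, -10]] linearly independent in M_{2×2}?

Write each element as a coordinate vector in ℝ⁴ using {E₁₁, E₁₂, E₂₁, E₂₂}.
Row-reduce the matrix whose columns are b₁, b₂.
The reduction yields 2 nonzero rows, so the rank is 2.
Since rank = 2 (the number of vectors), the set is linearly independent.

linearly independent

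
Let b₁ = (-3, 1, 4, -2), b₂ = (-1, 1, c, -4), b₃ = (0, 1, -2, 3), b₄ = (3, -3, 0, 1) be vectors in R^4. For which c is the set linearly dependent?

c = 0

The vectors are dependent exactly when the determinant of the matrix with rows b₁, b₂, b₃, b₄ vanishes.
The determinant works out to 15*c.
Solving 15*c = 0 yields c = 0.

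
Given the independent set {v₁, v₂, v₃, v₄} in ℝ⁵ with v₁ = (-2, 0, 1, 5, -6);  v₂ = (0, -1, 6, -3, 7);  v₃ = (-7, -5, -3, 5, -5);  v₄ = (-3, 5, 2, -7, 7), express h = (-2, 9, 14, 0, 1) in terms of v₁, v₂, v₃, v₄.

h = 3v₁ + v₂ - v₃ + v₄

Solve the system with v₁, v₂, v₃, v₄ as columns and h as the right-hand side.
Back-substitution yields (c₁, …, c₄) = (3, 1, -1, 1).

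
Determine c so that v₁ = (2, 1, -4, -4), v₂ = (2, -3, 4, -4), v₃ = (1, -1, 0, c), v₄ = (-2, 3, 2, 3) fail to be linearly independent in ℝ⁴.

c = -11/6

Place the vectors as rows of a 4×4 matrix; dependence ⇔ determinant zero.
Expanding, det = 48*c + 88.
This vanishes exactly when c = -11/6.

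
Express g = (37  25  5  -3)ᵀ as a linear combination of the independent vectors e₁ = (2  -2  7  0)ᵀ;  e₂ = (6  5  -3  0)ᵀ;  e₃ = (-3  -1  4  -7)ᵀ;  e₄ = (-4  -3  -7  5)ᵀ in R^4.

g = e₁ + 4e₂ - e₃ - 2e₄

Solve the system with e₁, e₂, e₃, e₄ as columns and g as the right-hand side.
Back-substitution yields (a₁, …, a₄) = (1, 4, -1, -2).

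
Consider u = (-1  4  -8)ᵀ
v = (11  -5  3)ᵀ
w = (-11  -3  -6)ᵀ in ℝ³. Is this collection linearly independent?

Row-reduce the matrix whose columns are u, v, w.
The reduction yields 3 nonzero rows, so the rank is 3.
Since rank = 3 (the number of vectors), the set is linearly independent.

linearly independent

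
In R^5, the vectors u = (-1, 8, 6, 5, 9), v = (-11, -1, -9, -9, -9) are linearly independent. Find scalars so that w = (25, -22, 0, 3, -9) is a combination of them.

Set up the augmented matrix [u | v | w] and row-reduce.
Back-substitution yields (c₁, c₂) = (-3, -2).

w = -3u - 2v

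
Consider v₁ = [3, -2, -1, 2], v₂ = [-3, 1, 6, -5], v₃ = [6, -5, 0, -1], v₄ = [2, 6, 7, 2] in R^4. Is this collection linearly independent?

linearly independent

The matrix [v₁|v₂|v₃|v₄] has determinant -458.
A nonzero determinant means the columns are linearly independent.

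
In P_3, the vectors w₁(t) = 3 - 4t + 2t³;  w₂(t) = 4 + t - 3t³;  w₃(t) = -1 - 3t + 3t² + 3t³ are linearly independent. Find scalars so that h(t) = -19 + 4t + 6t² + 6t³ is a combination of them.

h = -3w₁ - 2w₂ + 2w₃

Identify each element with its coordinate vector in ℝ⁴ via {1, t, …, t³}.
Write h = c₁w₁ + … + c₃w₃ and equate components.
Row-reducing the augmented matrix gives the unique coefficients (c₁, c₂, c₃) = (-3, -2, 2).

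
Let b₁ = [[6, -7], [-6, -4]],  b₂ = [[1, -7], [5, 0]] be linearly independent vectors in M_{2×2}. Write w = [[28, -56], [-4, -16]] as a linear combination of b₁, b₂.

Work in coordinates with respect to the standard basis {E₁₁, E₁₂, E₂₁, E₂₂}.
Write w = a₁b₁ + a₂b₂ and equate components.
The system has the unique solution (a₁, a₂) = (4, 4).

w = 4b₁ + 4b₂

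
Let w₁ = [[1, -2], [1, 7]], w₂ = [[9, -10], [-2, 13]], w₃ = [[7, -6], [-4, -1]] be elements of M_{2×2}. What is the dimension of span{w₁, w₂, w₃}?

dim = 2

Represent each element by its coordinate vector in ℝ⁴.
Row-reduce the 3×4 matrix with these as rows.
There are 2 pivot columns, so rank = 2.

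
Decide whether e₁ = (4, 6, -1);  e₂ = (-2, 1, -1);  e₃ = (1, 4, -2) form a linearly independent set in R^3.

linearly independent

Form the 3×3 matrix with these as columns; its determinant is -13.
A nonzero determinant means the columns are linearly independent.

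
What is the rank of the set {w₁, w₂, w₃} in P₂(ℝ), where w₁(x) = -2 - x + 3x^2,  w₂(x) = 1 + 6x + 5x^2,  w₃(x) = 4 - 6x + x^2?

Use coordinates relative to {1, x, x^2}.
Apply Gaussian elimination to the matrix whose rows are w₁, w₂, w₃.
The echelon form has 3 nonzero rows, so the rank is 3.

3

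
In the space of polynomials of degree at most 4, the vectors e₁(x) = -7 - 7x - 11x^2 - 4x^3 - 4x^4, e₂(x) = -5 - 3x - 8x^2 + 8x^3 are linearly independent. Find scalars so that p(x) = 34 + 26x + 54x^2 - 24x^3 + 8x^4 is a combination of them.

Work in coordinates with respect to the standard basis {1, x, …, x^4}.
Solve the system with e₁, e₂ as columns and p as the right-hand side.
Back-substitution yields (a₁, a₂) = (-2, -4).

p = -2e₁ - 4e₂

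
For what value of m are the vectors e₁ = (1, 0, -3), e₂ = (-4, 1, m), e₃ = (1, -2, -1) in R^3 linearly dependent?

m = 11

Place the vectors as rows of a 3×3 matrix; dependence ⇔ determinant zero.
The determinant works out to 2*m - 22.
Setting this to zero gives m = 11.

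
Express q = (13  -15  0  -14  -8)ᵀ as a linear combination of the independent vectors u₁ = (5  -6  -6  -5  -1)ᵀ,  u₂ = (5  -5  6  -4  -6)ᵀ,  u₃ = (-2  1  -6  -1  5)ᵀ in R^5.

Write q = a₁u₁ + … + a₃u₃ and equate components.
Back-substitution yields (a₁, a₂, a₃) = (1, 2, 1).

q = u₁ + 2u₂ + u₃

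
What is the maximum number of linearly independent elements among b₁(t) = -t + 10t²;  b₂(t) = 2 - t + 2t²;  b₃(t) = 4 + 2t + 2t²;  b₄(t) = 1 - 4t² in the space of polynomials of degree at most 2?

3

Use coordinates relative to {1, t, t²}.
Put the 3×4 matrix [b₁|b₂|b₃|b₄] into echelon form.
Reduction leaves 3 leading entries, giving rank 3.
(With 4 elements in a 3-dimensional space the rank is at most 3.)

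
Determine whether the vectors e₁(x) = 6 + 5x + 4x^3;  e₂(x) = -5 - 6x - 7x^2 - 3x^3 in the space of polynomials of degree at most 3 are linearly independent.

Take coordinates with respect to the standard basis {1, x, …, x^3}.
Row-reduce the matrix whose columns are e₁, e₂.
The reduction yields 2 nonzero rows, so the rank is 2.
Since rank = 2 (the number of vectors), the set is linearly independent.

linearly independent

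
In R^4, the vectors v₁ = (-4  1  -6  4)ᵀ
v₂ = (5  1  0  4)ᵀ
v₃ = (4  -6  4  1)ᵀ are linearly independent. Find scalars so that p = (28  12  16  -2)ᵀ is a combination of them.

p = -4v₁ + 4v₂ - 2v₃

Write p = c₁v₁ + … + c₃v₃ and equate components.
The system has the unique solution (c₁, c₂, c₃) = (-4, 4, -2).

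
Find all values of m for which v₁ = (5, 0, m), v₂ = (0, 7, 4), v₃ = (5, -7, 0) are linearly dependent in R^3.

m = 4

Dependence holds iff the 3×3 matrix [v₁ v₂ v₃] is singular.
The determinant works out to 140 - 35*m.
This vanishes exactly when m = 4.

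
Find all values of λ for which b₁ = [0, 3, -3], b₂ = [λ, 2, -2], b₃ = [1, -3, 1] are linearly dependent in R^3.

The vectors are dependent exactly when the determinant of the matrix with rows b₁, b₂, b₃ vanishes.
Expanding, det = 6*λ.
Solving 6*λ = 0 yields λ = 0.

λ = 0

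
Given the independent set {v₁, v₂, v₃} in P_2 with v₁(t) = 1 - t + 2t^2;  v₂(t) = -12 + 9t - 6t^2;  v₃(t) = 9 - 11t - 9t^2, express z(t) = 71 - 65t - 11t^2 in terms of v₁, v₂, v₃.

Take coordinate vectors relative to {1, t, t^2}.
Set up the augmented matrix [v₁ | v₂ | v₃ | z] and row-reduce.
Row-reducing the augmented matrix gives the unique coefficients (c₁, c₂, c₃) = (-4, -4, 3).

z = -4v₁ - 4v₂ + 3v₃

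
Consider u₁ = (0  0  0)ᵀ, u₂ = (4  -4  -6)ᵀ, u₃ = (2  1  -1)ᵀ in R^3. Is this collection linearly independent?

One of the vectors is the zero vector, so the set is linearly dependent.

linearly dependent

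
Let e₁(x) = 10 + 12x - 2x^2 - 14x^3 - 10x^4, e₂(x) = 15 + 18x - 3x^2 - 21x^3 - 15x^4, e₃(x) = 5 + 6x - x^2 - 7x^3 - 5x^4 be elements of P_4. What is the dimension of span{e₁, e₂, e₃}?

Use coordinates relative to {1, x, …, x^4}.
Form the matrix with e₁, e₂, e₃ as columns and reduce.
Reduction leaves 1 leading entry, giving rank 1.

1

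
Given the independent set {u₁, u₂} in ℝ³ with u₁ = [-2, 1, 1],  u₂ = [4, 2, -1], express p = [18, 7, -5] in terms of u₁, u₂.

p = -u₁ + 4u₂

Set up the augmented matrix [u₁ | u₂ | p] and row-reduce.
The system has the unique solution (α₁, α₂) = (-1, 4).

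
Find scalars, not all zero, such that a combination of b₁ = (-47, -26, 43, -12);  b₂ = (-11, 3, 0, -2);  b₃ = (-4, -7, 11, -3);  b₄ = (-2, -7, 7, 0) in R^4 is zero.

Row-reduce the matrix with b₁, b₂, b₃, b₄ as columns; the null space gives the coefficients.
A generator of the null space is (1, -3, -2, -3).

b₁ - 3b₂ - 2b₃ - 3b₄ = 0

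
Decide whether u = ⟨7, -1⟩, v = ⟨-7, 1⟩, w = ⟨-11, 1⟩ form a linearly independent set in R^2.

There are 3 vectors in a 2-dimensional space, so they cannot be linearly independent.

linearly dependent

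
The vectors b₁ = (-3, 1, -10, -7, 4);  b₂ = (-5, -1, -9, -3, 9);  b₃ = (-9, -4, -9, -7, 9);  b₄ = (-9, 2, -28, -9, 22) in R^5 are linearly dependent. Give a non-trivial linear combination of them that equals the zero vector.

b₁ + 3b₂ - b₃ - b₄ = 0

Write the vectors as columns of a matrix and find a nonzero vector in its null space.
A generator of the null space is (1, 3, -1, -1).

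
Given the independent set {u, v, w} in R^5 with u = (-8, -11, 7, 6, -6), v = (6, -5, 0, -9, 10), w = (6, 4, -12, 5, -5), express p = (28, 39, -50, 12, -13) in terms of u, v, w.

p = -2u - v + 3w

Since u, v, w are independent, the coefficients expressing p are uniquely determined by a linear system.
Row-reducing the augmented matrix gives the unique coefficients (a₁, a₂, a₃) = (-2, -1, 3).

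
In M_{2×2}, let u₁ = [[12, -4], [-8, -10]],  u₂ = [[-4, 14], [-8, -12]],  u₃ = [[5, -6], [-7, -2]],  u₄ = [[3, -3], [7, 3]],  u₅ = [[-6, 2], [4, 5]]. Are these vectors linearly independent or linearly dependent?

Write each element as a coordinate vector in ℝ⁴ using {E₁₁, E₁₂, E₂₁, E₂₂}.
There are 5 vectors in a 4-dimensional space, so they cannot be linearly independent.

linearly dependent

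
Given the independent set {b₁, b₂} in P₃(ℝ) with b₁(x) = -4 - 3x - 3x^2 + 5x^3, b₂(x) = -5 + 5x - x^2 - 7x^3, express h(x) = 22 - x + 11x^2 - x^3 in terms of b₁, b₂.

Work in coordinates with respect to the standard basis {1, x, …, x^3}.
Since b₁, b₂ are independent, the coefficients expressing h are uniquely determined by a linear system.
Row-reducing the augmented matrix gives the unique coefficients (a₁, a₂) = (-3, -2).

h = -3b₁ - 2b₂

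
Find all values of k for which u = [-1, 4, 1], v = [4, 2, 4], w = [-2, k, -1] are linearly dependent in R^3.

k = 5/4

The vectors are dependent exactly when the determinant of the matrix with rows u, v, w vanishes.
Expanding, det = 8*k - 10.
Setting this to zero gives k = 5/4.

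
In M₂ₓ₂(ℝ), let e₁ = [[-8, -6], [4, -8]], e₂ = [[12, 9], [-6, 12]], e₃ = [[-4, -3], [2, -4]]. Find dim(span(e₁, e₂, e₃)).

1

Pass to coordinate vectors with respect to the basis {E₁₁, E₁₂, E₂₁, E₂₂}.
Put the 4×3 matrix [e₁|e₂|e₃] into echelon form.
Reduction leaves 1 leading entry, giving rank 1.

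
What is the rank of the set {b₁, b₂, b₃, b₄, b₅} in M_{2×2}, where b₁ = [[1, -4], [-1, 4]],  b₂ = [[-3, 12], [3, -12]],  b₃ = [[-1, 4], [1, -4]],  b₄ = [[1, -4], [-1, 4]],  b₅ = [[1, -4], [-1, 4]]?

Represent each element by its coordinate vector in ℝ⁴.
Apply Gaussian elimination to the matrix whose rows are b₁, b₂, b₃, b₄, b₅.
There is 1 pivot column, so rank = 1.
(With 5 elements in a 4-dimensional space the rank is at most 4.)

rank 1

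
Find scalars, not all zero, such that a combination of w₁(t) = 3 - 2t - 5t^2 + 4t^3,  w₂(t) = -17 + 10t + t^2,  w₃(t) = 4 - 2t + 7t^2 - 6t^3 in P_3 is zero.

3w₁ + w₂ + 2w₃ = 0

Pass to coordinate vectors relative to the basis {1, t, …, t^3}.
Set up α₁w₁ + … + α₃w₃ = 0 and solve the homogeneous system.
The free variable yields coefficients (3, 1, 2) (any nonzero multiple also works).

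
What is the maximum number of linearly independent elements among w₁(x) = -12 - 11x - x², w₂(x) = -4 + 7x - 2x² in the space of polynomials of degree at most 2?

2

Pass to coordinate vectors with respect to the basis {1, x, x²}.
Form the matrix with w₁, w₂ as columns and reduce.
Reduction leaves 2 leading entries, giving rank 2.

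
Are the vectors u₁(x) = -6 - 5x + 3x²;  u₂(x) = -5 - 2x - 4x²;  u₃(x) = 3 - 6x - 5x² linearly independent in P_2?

Take coordinates with respect to the standard basis {1, x, x²}.
Row-reduce the matrix whose columns are u₁, u₂, u₃.
The reduction yields 3 nonzero rows, so the rank is 3.
Since rank = 3 (the number of vectors), the set is linearly independent.

linearly independent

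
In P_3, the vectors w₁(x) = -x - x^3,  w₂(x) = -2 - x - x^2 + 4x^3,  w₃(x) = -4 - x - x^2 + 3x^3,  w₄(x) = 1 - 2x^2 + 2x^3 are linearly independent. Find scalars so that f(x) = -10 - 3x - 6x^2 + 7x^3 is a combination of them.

Identify each element with its coordinate vector in ℝ⁴ via {1, x, …, x^3}.
Solve the system with w₁, w₂, w₃, w₄ as columns and f as the right-hand side.
Back-substitution yields (c₁, …, c₄) = (1, -2, 4, 2).

f = w₁ - 2w₂ + 4w₃ + 2w₄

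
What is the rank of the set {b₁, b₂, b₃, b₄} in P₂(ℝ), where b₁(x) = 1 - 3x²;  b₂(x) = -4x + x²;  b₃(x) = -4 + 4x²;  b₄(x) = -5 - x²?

rank 3

Represent each element by its coordinate vector in ℝ³.
Put the 3×4 matrix [b₁|b₂|b₃|b₄] into echelon form.
The echelon form has 3 nonzero rows, so the rank is 3.
(With 4 elements in a 3-dimensional space the rank is at most 3.)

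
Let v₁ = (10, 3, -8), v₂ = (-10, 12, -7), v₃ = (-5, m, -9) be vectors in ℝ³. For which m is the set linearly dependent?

m = 23/2

Dependence holds iff the 3×3 matrix [v₁ v₂ v₃] is singular.
The determinant works out to 150*m - 1725.
Solving 150*m - 1725 = 0 yields m = 23/2.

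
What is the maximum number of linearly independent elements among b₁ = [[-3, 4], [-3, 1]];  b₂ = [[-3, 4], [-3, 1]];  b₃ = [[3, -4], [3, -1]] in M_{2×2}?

Pass to coordinate vectors with respect to the basis {E₁₁, E₁₂, E₂₁, E₂₂}.
Apply Gaussian elimination to the matrix whose rows are b₁, b₂, b₃.
The echelon form has 1 nonzero row, so the rank is 1.

1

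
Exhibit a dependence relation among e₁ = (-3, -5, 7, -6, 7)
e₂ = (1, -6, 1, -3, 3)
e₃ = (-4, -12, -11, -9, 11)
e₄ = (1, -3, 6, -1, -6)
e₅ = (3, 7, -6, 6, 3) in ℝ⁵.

e₁ - 2e₂ + e₃ + 3e₄ + 2e₅ = 0

Row-reduce the matrix with e₁, e₂, e₃, e₄, e₅ as columns; the null space gives the coefficients.
One solution (up to scaling) is (1, -2, 1, 3, 2).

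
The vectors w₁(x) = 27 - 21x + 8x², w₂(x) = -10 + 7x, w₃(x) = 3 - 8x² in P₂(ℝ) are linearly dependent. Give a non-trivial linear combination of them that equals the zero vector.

w₁ + 3w₂ + w₃ = 0

Write each element as a vector in ℝ³ using {1, x, x²}.
Write the vectors as columns of a matrix and find a nonzero vector in its null space.
A generator of the null space is (1, 3, 1).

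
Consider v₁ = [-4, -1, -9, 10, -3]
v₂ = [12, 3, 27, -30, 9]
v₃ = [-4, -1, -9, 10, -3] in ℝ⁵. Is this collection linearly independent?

linearly dependent

Place the vectors as rows of a 3×5 matrix and reduce to echelon form.
The reduction yields 1 nonzero row, so the rank is 1.
Since rank 1 < 3, the set is linearly dependent.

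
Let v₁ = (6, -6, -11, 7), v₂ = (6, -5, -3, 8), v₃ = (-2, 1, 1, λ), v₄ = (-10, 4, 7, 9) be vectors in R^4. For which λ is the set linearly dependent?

λ = 6/11

The vectors are dependent exactly when the determinant of the matrix with rows v₁, v₂, v₃, v₄ vanishes.
Expanding, det = 120 - 220*λ.
Solving 120 - 220*λ = 0 yields λ = 6/11.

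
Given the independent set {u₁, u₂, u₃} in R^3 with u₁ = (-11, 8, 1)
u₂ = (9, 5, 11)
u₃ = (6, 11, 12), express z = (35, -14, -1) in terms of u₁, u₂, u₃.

z = -4u₁ - 3u₂ + 3u₃

Set up the augmented matrix [u₁ | u₂ | u₃ | z] and row-reduce.
Row-reducing the augmented matrix gives the unique coefficients (α₁, α₂, α₃) = (-4, -3, 3).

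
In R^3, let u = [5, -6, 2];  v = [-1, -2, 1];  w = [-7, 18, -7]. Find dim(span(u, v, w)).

2

Row-reduce the 3×3 matrix with these as rows.
The echelon form has 2 nonzero rows, so the rank is 2.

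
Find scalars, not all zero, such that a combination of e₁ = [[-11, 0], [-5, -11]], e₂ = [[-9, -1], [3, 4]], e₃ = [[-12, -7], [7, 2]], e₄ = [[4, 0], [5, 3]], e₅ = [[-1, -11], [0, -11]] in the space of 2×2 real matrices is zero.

3e₂ - 2e₃ + e₄ + e₅ = 0

Write each element as a vector in ℝ⁴ using {E₁₁, E₁₂, E₂₁, E₂₂}.
Solve the homogeneous system with e₁, e₂, e₃, e₄, e₅ as columns by row-reducing the coefficient matrix.
One solution (up to scaling) is (0, 3, -2, 1, 1).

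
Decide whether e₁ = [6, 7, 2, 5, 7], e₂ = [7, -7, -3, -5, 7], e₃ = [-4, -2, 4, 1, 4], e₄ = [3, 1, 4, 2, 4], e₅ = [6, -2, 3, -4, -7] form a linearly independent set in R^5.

Row-reduce the matrix whose columns are e₁, e₂, e₃, e₄, e₅.
The reduction yields 5 nonzero rows, so the rank is 5.
Since rank = 5 (the number of vectors), the set is linearly independent.

linearly independent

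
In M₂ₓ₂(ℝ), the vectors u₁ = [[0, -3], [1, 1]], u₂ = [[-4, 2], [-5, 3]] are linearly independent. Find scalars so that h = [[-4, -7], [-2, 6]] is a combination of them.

Identify each element with its coordinate vector in ℝ⁴ via {E₁₁, E₁₂, E₂₁, E₂₂}.
Set up the augmented matrix [u₁ | u₂ | h] and row-reduce.
Back-substitution yields (c₁, c₂) = (3, 1).

h = 3u₁ + u₂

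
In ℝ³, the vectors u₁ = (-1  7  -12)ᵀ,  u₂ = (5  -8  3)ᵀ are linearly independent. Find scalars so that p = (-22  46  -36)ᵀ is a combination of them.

p = 2u₁ - 4u₂

Since u₁, u₂ are independent, the coefficients expressing p are uniquely determined by a linear system.
Back-substitution yields (α₁, α₂) = (2, -4).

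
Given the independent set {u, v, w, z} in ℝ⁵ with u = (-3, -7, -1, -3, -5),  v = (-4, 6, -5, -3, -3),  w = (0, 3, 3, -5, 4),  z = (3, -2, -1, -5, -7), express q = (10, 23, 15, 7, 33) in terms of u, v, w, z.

q = -3u - v + 2w - z

Write q = a₁u + … + a₄z and equate components.
Back-substitution yields (a₁, …, a₄) = (-3, -1, 2, -1).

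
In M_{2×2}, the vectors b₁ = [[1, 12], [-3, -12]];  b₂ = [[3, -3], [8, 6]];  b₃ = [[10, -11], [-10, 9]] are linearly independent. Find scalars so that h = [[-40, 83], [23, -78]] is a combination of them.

h = 3b₁ - b₂ - 4b₃

Take coordinate vectors relative to {E₁₁, E₁₂, E₂₁, E₂₂}.
Solve the system with b₁, b₂, b₃ as columns and h as the right-hand side.
Row-reducing the augmented matrix gives the unique coefficients (α₁, α₂, α₃) = (3, -1, -4).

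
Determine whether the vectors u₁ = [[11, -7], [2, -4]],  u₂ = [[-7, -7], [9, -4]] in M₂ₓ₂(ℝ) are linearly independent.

linearly independent

Write each element as a coordinate vector in ℝ⁴ using {E₁₁, E₁₂, E₂₁, E₂₂}.
Place the vectors as rows of a 2×4 matrix and reduce to echelon form.
The reduction yields 2 nonzero rows, so the rank is 2.
Since rank = 2 (the number of vectors), the set is linearly independent.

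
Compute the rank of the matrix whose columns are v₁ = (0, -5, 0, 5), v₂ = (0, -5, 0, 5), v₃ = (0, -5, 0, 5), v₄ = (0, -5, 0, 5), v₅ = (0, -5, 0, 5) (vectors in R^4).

rank 1

Put the 4×5 matrix [v₁|v₂|v₃|v₄|v₅] into echelon form.
Exactly 1 pivot survives; hence the rank is 1.
(With 5 elements in a 4-dimensional space the rank is at most 4.)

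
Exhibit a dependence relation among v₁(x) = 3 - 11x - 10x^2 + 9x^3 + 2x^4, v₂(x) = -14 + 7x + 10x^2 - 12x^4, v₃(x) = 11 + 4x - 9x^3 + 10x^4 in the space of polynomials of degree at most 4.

Write each element as a vector in ℝ⁵ using {1, x, …, x^4}.
Solve the homogeneous system with v₁, v₂, v₃ as columns by row-reducing the coefficient matrix.
The free variable yields coefficients (1, 1, 1) (any nonzero multiple also works).

v₁ + v₂ + v₃ = 0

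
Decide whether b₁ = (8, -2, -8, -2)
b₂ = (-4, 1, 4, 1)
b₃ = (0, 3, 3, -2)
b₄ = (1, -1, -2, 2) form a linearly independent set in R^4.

linearly dependent

One vector is a scalar multiple of another, so the set is dependent.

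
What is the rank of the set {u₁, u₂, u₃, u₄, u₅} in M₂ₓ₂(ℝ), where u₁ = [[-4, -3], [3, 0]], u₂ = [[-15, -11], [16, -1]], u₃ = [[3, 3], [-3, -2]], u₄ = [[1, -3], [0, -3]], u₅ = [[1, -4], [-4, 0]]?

Use coordinates relative to {E₁₁, E₁₂, E₂₁, E₂₂}.
Form the matrix with u₁, u₂, u₃, u₄, u₅ as columns and reduce.
The echelon form has 4 nonzero rows, so the rank is 4.
(With 5 elements in a 4-dimensional space the rank is at most 4.)

4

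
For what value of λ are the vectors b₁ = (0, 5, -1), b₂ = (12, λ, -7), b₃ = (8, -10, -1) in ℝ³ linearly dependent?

The set is linearly dependent precisely when det[b₁; b₂; b₃] = 0.
The determinant works out to 8*λ - 100.
This vanishes exactly when λ = 25/2.

λ = 25/2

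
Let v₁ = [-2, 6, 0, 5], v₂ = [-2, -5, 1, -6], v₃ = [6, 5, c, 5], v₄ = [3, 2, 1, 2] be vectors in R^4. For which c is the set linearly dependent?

Dependence holds iff the 4×4 matrix [v₁ v₂ v₃ v₄] is singular.
Cofactor expansion gives det = 63 - 33*c.
Setting this to zero gives c = 21/11.

c = 21/11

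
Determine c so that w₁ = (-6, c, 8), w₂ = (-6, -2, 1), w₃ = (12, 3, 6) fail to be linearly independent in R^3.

c = -23/8

Place the vectors as rows of a 3×3 matrix; dependence ⇔ determinant zero.
The determinant works out to 48*c + 138.
This vanishes exactly when c = -23/8.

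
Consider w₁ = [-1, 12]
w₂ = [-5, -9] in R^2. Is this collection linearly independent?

Form the 2×2 matrix with these as columns; its determinant is 69.
A nonzero determinant means the columns are linearly independent.

linearly independent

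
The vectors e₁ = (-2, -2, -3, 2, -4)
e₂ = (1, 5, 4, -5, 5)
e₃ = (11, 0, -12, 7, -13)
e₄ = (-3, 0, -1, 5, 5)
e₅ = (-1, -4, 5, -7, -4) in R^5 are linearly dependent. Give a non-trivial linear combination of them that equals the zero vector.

e₁ + 2e₂ + e₃ + 3e₄ + 2e₅ = 0

Solve the homogeneous system with e₁, e₂, e₃, e₄, e₅ as columns by row-reducing the coefficient matrix.
One solution (up to scaling) is (1, 2, 1, 3, 2).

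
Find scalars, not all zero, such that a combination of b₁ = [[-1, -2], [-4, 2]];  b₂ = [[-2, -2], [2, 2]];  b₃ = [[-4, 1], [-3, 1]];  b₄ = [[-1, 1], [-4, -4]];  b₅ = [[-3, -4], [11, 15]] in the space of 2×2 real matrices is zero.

b₂ + b₃ - 3b₄ - b₅ = 0

Take coordinates with respect to {E₁₁, E₁₂, E₂₁, E₂₂}.
Set up α₁b₁ + … + α₅b₅ = 0 and solve the homogeneous system.
The free variable yields coefficients (0, 1, 1, -3, -1) (any nonzero multiple also works).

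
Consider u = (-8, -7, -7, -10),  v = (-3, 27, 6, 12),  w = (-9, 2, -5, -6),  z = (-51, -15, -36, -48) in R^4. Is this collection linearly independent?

Form the 4×4 matrix with these as columns; its determinant is 0.
A zero determinant means the columns are linearly dependent.

linearly dependent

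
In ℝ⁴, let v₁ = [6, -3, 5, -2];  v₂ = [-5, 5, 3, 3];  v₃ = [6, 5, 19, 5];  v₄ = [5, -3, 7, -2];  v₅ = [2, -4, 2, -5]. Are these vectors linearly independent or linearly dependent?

linearly dependent

There are 5 vectors in a 4-dimensional space, so they cannot be linearly independent.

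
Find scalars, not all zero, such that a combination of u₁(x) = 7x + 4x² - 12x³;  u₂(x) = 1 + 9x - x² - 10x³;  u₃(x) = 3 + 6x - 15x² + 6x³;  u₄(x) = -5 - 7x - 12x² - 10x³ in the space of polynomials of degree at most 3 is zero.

Take coordinates with respect to {1, x, …, x³}.
Set up α₁u₁ + … + α₄u₄ = 0 and solve the homogeneous system.
A generator of the null space is (3, -3, 1, 0).

3u₁ - 3u₂ + u₃ = 0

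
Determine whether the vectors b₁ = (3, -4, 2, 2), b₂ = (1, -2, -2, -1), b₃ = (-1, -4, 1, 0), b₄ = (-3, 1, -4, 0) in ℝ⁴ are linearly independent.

Form the 4×4 matrix with these as columns; its determinant is -157.
A nonzero determinant means the columns are linearly independent.

linearly independent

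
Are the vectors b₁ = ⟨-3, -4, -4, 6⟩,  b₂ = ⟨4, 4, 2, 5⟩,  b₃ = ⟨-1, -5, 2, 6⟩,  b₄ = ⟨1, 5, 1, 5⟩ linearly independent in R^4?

Form the 4×4 matrix with these as columns; its determinant is 931.
A nonzero determinant means the columns are linearly independent.

linearly independent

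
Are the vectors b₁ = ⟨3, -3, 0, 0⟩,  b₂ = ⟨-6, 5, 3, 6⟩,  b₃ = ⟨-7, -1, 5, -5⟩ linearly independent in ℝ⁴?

linearly independent

Row-reduce the matrix whose columns are b₁, b₂, b₃.
The reduction yields 3 nonzero rows, so the rank is 3.
Since rank = 3 (the number of vectors), the set is linearly independent.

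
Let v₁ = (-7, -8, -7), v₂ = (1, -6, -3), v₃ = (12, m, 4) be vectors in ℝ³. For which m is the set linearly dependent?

m = -4/7

The set is linearly dependent precisely when det[v₁; v₂; v₃] = 0.
The determinant works out to -28*m - 16.
This vanishes exactly when m = -4/7.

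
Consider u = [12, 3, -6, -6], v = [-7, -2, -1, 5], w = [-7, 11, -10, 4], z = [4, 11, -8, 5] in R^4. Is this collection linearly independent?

linearly independent

The matrix [u|v|w|z] has determinant 5877.
A nonzero determinant means the columns are linearly independent.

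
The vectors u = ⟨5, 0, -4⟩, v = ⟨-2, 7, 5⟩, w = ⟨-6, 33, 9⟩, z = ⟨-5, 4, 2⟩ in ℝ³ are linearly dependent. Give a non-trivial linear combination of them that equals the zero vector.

Solve the homogeneous system with u, v, w, z as columns by row-reducing the coefficient matrix.
A generator of the null space is (3, 3, -1, 3).

3u + 3v - w + 3z = 0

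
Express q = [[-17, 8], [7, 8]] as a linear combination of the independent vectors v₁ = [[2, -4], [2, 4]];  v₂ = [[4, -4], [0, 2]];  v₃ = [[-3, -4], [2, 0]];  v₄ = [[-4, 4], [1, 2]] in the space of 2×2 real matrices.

Identify each element with its coordinate vector in ℝ⁴ via {E₁₁, E₁₂, E₂₁, E₂₂}.
Solve the system with v₁, v₂, v₃, v₄ as columns and q as the right-hand side.
Row-reducing the augmented matrix gives the unique coefficients (c₁, …, c₄) = (1, -1, 1, 3).

q = v₁ - v₂ + v₃ + 3v₄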